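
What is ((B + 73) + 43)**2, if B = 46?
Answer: 26244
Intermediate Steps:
((B + 73) + 43)**2 = ((46 + 73) + 43)**2 = (119 + 43)**2 = 162**2 = 26244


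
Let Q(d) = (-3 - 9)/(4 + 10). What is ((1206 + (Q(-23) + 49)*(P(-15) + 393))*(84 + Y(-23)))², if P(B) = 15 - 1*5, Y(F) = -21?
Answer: 1685523168729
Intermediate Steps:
P(B) = 10 (P(B) = 15 - 5 = 10)
Q(d) = -6/7 (Q(d) = -12/14 = -12*1/14 = -6/7)
((1206 + (Q(-23) + 49)*(P(-15) + 393))*(84 + Y(-23)))² = ((1206 + (-6/7 + 49)*(10 + 393))*(84 - 21))² = ((1206 + (337/7)*403)*63)² = ((1206 + 135811/7)*63)² = ((144253/7)*63)² = 1298277² = 1685523168729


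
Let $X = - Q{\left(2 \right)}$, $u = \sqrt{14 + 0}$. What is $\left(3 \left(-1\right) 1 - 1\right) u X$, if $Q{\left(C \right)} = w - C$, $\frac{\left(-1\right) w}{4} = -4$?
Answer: $56 \sqrt{14} \approx 209.53$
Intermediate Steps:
$w = 16$ ($w = \left(-4\right) \left(-4\right) = 16$)
$u = \sqrt{14} \approx 3.7417$
$Q{\left(C \right)} = 16 - C$
$X = -14$ ($X = - (16 - 2) = \left(-1\right) 14 = -14$)
$\left(3 \left(-1\right) 1 - 1\right) u X = \left(3 \left(-1\right) 1 - 1\right) \sqrt{14} \left(-14\right) = \left(\left(-3\right) 1 - 1\right) \sqrt{14} \left(-14\right) = \left(-3 - 1\right) \sqrt{14} \left(-14\right) = - 4 \sqrt{14} \left(-14\right) = 56 \sqrt{14}$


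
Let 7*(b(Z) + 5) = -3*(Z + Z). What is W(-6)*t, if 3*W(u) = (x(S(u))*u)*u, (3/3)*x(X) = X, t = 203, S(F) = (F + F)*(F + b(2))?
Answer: 371664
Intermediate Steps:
b(Z) = -5 - 6*Z/7 (b(Z) = -5 + (-3*(Z + Z))/7 = -5 + (-6*Z)/7 = -5 - 6*Z/7)
S(F) = 2*F*(-47/7 + F) (S(F) = (F + F)*(F + (-5 - 6/7*2)) = (2*F)*(F + (-5 - 12/7)) = (2*F)*(F - 47/7) = (2*F)*(-47/7 + F) = 2*F*(-47/7 + F))
x(X) = X
W(u) = 2*u³*(-47 + 7*u)/21 (W(u) = (((2*u*(-47 + 7*u)/7)*u)*u)/3 = ((2*u²*(-47 + 7*u)/7)*u)/3 = (2*u³*(-47 + 7*u)/7)/3 = 2*u³*(-47 + 7*u)/21)
W(-6)*t = ((2/21)*(-6)³*(-47 + 7*(-6)))*203 = ((2/21)*(-216)*(-47 - 42))*203 = ((2/21)*(-216)*(-89))*203 = (12816/7)*203 = 371664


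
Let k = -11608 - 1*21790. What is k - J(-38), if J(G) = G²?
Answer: -34842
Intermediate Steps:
k = -33398 (k = -11608 - 21790 = -33398)
k - J(-38) = -33398 - 1*(-38)² = -33398 - 1*1444 = -33398 - 1444 = -34842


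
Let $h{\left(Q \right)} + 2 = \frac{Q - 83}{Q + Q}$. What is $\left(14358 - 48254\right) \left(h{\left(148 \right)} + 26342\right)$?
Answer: $- \frac{33034639085}{37} \approx -8.9283 \cdot 10^{8}$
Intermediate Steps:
$h{\left(Q \right)} = -2 + \frac{-83 + Q}{2 Q}$ ($h{\left(Q \right)} = -2 + \frac{Q - 83}{Q + Q} = -2 + \frac{-83 + Q}{2 Q}$)
$\left(14358 - 48254\right) \left(h{\left(148 \right)} + 26342\right) = \left(14358 - 48254\right) \left(\frac{-83 - 444}{2 \cdot 148} + 26342\right) = - 33896 \left(\frac{1}{2} \cdot \frac{1}{148} \left(-83 - 444\right) + 26342\right) = - 33896 \left(\frac{1}{2} \cdot \frac{1}{148} \left(-527\right) + 26342\right) = - 33896 \left(- \frac{527}{296} + 26342\right) = \left(-33896\right) \frac{7796705}{296} = - \frac{33034639085}{37}$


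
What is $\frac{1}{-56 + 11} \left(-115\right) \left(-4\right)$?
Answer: $- \frac{92}{9} \approx -10.222$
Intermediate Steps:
$\frac{1}{-56 + 11} \left(-115\right) \left(-4\right) = \frac{1}{-45} \left(-115\right) \left(-4\right) = \left(- \frac{1}{45}\right) \left(-115\right) \left(-4\right) = \frac{23}{9} \left(-4\right) = - \frac{92}{9}$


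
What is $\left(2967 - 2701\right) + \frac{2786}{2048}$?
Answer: $\frac{273777}{1024} \approx 267.36$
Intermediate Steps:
$\left(2967 - 2701\right) + \frac{2786}{2048} = 266 + 2786 \cdot \frac{1}{2048} = 266 + \frac{1393}{1024} = \frac{273777}{1024}$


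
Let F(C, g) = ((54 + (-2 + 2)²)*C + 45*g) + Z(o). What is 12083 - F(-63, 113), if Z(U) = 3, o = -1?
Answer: 10397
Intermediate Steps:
F(C, g) = 3 + 45*g + 54*C (F(C, g) = ((54 + (-2 + 2)²)*C + 45*g) + 3 = ((54 + 0²)*C + 45*g) + 3 = ((54 + 0)*C + 45*g) + 3 = (54*C + 45*g) + 3 = (45*g + 54*C) + 3 = 3 + 45*g + 54*C)
12083 - F(-63, 113) = 12083 - (3 + 45*113 + 54*(-63)) = 12083 - (3 + 5085 - 3402) = 12083 - 1*1686 = 12083 - 1686 = 10397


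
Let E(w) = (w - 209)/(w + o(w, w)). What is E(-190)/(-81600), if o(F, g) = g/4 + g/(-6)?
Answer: -21/884000 ≈ -2.3756e-5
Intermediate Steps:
o(F, g) = g/12 (o(F, g) = g*(1/4) + g*(-1/6) = g/4 - g/6 = g/12)
E(w) = 12*(-209 + w)/(13*w) (E(w) = (w - 209)/(w + w/12) = (-209 + w)/((13*w/12)) = (-209 + w)*(12/(13*w)) = 12*(-209 + w)/(13*w))
E(-190)/(-81600) = ((12/13)*(-209 - 190)/(-190))/(-81600) = ((12/13)*(-1/190)*(-399))*(-1/81600) = (126/65)*(-1/81600) = -21/884000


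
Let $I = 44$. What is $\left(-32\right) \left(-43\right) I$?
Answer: $60544$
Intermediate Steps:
$\left(-32\right) \left(-43\right) I = \left(-32\right) \left(-43\right) 44 = 1376 \cdot 44 = 60544$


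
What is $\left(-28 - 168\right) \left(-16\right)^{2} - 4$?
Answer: $-50180$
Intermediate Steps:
$\left(-28 - 168\right) \left(-16\right)^{2} - 4 = \left(-28 - 168\right) 256 - 4 = \left(-196\right) 256 - 4 = -50176 - 4 = -50180$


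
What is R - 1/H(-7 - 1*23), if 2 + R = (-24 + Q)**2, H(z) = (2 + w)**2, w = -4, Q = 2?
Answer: 1927/4 ≈ 481.75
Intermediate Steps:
H(z) = 4 (H(z) = (2 - 4)**2 = (-2)**2 = 4)
R = 482 (R = -2 + (-24 + 2)**2 = -2 + (-22)**2 = -2 + 484 = 482)
R - 1/H(-7 - 1*23) = 482 - 1/4 = 1927/4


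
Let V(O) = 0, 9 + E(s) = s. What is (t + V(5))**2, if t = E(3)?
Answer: 36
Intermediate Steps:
E(s) = -9 + s
t = -6 (t = -9 + 3 = -6)
(t + V(5))**2 = (-6 + 0)**2 = (-6)**2 = 36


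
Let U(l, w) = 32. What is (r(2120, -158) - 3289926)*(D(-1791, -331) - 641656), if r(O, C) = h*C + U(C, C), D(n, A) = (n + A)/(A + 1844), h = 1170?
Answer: 3373387260148100/1513 ≈ 2.2296e+12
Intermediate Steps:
D(n, A) = (A + n)/(1844 + A)
r(O, C) = 32 + 1170*C (r(O, C) = 1170*C + 32 = 32 + 1170*C)
(r(2120, -158) - 3289926)*(D(-1791, -331) - 641656) = ((32 + 1170*(-158)) - 3289926)*((-331 - 1791)/(1844 - 331) - 641656) = ((32 - 184860) - 3289926)*(-2122/1513 - 641656) = (-184828 - 3289926)*((1/1513)*(-2122) - 641656) = -3474754*(-2122/1513 - 641656) = -3474754*(-970827650/1513) = 3373387260148100/1513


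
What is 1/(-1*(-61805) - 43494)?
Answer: 1/18311 ≈ 5.4612e-5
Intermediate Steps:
1/(-1*(-61805) - 43494) = 1/(61805 - 43494) = 1/18311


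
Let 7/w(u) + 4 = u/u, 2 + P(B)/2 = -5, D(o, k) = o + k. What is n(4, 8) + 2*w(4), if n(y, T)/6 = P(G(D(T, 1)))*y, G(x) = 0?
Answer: -1022/3 ≈ -340.67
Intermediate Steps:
D(o, k) = k + o
P(B) = -14 (P(B) = -4 + 2*(-5) = -4 - 10 = -14)
w(u) = -7/3 (w(u) = 7/(-4 + u/u) = 7/(-4 + 1) = 7/(-3) = 7*(-⅓) = -7/3)
n(y, T) = -84*y (n(y, T) = 6*(-14*y) = -84*y)
n(4, 8) + 2*w(4) = -84*4 + 2*(-7/3) = -336 - 14/3 = -1022/3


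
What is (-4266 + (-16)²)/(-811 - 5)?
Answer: 2005/408 ≈ 4.9142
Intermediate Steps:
(-4266 + (-16)²)/(-811 - 5) = (-4266 + 256)/(-816) = -4010*(-1/816) = 2005/408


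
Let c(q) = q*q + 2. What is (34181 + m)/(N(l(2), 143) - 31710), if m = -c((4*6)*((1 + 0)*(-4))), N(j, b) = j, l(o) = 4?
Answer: -24963/31706 ≈ -0.78733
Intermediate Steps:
c(q) = 2 + q² (c(q) = q² + 2 = 2 + q²)
m = -9218 (m = -(2 + ((4*6)*((1 + 0)*(-4)))²) = -(2 + (24*(1*(-4)))²) = -(2 + (24*(-4))²) = -(2 + (-96)²) = -(2 + 9216) = -1*9218 = -9218)
(34181 + m)/(N(l(2), 143) - 31710) = (34181 - 9218)/(4 - 31710) = 24963/(-31706) = 24963*(-1/31706) = -24963/31706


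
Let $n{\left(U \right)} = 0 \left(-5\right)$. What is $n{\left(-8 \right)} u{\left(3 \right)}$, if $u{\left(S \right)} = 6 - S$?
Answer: $0$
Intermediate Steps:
$n{\left(U \right)} = 0$
$n{\left(-8 \right)} u{\left(3 \right)} = 0 \left(6 - 3\right) = 0 \cdot 3 = 0$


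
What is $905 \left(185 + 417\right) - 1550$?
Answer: $543260$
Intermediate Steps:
$905 \left(185 + 417\right) - 1550 = 905 \cdot 602 - 1550 = 544810 - 1550 = 543260$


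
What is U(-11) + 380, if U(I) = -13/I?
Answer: 4193/11 ≈ 381.18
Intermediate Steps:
U(-11) + 380 = -13/(-11) + 380 = -13*(-1/11) + 380 = 13/11 + 380 = 4193/11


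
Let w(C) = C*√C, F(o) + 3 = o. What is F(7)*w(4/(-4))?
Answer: -4*I ≈ -4.0*I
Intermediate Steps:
F(o) = -3 + o
w(C) = C^(3/2)
F(7)*w(4/(-4)) = (-3 + 7)*(4/(-4))^(3/2) = 4*(4*(-¼))^(3/2) = 4*(-1)^(3/2) = 4*(-I) = -4*I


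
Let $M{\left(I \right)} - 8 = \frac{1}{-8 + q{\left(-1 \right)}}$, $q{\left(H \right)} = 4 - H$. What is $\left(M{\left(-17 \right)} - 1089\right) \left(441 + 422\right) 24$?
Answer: $-22396576$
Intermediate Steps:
$M{\left(I \right)} = \frac{23}{3}$ ($M{\left(I \right)} = 8 + \frac{1}{-8 + \left(4 - -1\right)} = 8 + \frac{1}{-8 + \left(4 + 1\right)} = 8 + \frac{1}{-8 + 5} = 8 + \frac{1}{-3} = 8 - \frac{1}{3} = \frac{23}{3}$)
$\left(M{\left(-17 \right)} - 1089\right) \left(441 + 422\right) 24 = \left(\frac{23}{3} - 1089\right) \left(441 + 422\right) 24 = \left(- \frac{3244}{3}\right) 863 \cdot 24 = \left(- \frac{2799572}{3}\right) 24 = -22396576$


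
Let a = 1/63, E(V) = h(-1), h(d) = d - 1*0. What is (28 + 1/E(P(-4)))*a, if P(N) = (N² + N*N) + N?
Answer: 3/7 ≈ 0.42857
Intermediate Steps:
P(N) = N + 2*N² (P(N) = (N² + N²) + N = 2*N² + N = N + 2*N²)
h(d) = d (h(d) = d + 0 = d)
E(V) = -1
a = 1/63 ≈ 0.015873
(28 + 1/E(P(-4)))*a = (28 + 1/(-1))*(1/63) = (28 - 1)*(1/63) = 27*(1/63) = 3/7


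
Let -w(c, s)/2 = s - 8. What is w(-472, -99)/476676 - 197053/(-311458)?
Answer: 11749635980/18558069201 ≈ 0.63313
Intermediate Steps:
w(c, s) = 16 - 2*s (w(c, s) = -2*(s - 8) = -2*(-8 + s) = 16 - 2*s)
w(-472, -99)/476676 - 197053/(-311458) = (16 - 2*(-99))/476676 - 197053/(-311458) = (16 + 198)*(1/476676) - 197053*(-1/311458) = 214*(1/476676) + 197053/311458 = 107/238338 + 197053/311458 = 11749635980/18558069201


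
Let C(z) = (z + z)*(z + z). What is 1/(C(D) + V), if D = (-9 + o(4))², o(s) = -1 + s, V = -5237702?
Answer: -1/5232518 ≈ -1.9111e-7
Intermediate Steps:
D = 36 (D = (-9 + (-1 + 4))² = (-9 + 3)² = (-6)² = 36)
C(z) = 4*z² (C(z) = (2*z)*(2*z) = 4*z²)
1/(C(D) + V) = 1/(4*36² - 5237702) = 1/(4*1296 - 5237702) = 1/(5184 - 5237702) = 1/(-5232518) = -1/5232518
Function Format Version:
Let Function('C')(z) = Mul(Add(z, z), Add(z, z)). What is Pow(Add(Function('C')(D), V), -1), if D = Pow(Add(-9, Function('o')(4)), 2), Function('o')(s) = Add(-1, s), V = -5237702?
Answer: Rational(-1, 5232518) ≈ -1.9111e-7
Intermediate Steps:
D = 36 (D = Pow(Add(-9, Add(-1, 4)), 2) = Pow(Add(-9, 3), 2) = Pow(-6, 2) = 36)
Function('C')(z) = Mul(4, Pow(z, 2)) (Function('C')(z) = Mul(Mul(2, z), Mul(2, z)) = Mul(4, Pow(z, 2)))
Pow(Add(Function('C')(D), V), -1) = Pow(Add(Mul(4, Pow(36, 2)), -5237702), -1) = Pow(Add(Mul(4, 1296), -5237702), -1) = Pow(Add(5184, -5237702), -1) = Pow(-5232518, -1) = Rational(-1, 5232518)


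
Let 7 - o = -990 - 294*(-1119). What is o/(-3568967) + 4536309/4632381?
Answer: 5903102378204/5510938306809 ≈ 1.0712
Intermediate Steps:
o = -327989 (o = 7 - (-990 - 294*(-1119)) = 7 - (-990 + 328986) = 7 - 1*327996 = 7 - 327996 = -327989)
o/(-3568967) + 4536309/4632381 = -327989/(-3568967) + 4536309/4632381 = -327989*(-1/3568967) + 4536309*(1/4632381) = 327989/3568967 + 1512103/1544127 = 5903102378204/5510938306809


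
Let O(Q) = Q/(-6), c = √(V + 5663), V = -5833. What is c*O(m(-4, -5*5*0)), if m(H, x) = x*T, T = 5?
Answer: 0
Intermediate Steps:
m(H, x) = 5*x (m(H, x) = x*5 = 5*x)
c = I*√170 (c = √(-5833 + 5663) = √(-170) = I*√170 ≈ 13.038*I)
O(Q) = -Q/6 (O(Q) = Q*(-⅙) = -Q/6)
c*O(m(-4, -5*5*0)) = (I*√170)*(-5*-5*5*0/6) = (I*√170)*(-5*(-25*0)/6) = (I*√170)*(-5*0/6) = (I*√170)*(-⅙*0) = (I*√170)*0 = 0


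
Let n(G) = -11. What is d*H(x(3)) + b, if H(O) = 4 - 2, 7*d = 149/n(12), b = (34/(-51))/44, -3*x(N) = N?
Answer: -1795/462 ≈ -3.8853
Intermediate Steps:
x(N) = -N/3
b = -1/66 (b = (34*(-1/51))*(1/44) = -⅔*1/44 = -1/66 ≈ -0.015152)
d = -149/77 (d = (149/(-11))/7 = (149*(-1/11))/7 = (⅐)*(-149/11) = -149/77 ≈ -1.9351)
H(O) = 2
d*H(x(3)) + b = -149/77*2 - 1/66 = -298/77 - 1/66 = -1795/462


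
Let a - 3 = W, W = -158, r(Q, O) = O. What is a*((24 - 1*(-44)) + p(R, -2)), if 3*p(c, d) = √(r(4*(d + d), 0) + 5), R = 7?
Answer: -10540 - 155*√5/3 ≈ -10656.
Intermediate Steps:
a = -155 (a = 3 - 158 = -155)
p(c, d) = √5/3 (p(c, d) = √(0 + 5)/3 = √5/3)
a*((24 - 1*(-44)) + p(R, -2)) = -155*((24 - 1*(-44)) + √5/3) = -155*((24 + 44) + √5/3) = -155*(68 + √5/3) = -10540 - 155*√5/3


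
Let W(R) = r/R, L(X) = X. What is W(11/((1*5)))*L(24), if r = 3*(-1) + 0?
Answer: -360/11 ≈ -32.727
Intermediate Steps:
r = -3 (r = -3 + 0 = -3)
W(R) = -3/R
W(11/((1*5)))*L(24) = -3/(11/((1*5)))*24 = -3/(11/5)*24 = -3/(11*(1/5))*24 = -3/11/5*24 = -3*5/11*24 = -15/11*24 = -360/11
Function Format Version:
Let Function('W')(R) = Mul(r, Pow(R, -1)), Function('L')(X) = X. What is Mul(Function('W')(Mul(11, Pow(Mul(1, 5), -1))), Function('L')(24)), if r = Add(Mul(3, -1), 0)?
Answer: Rational(-360, 11) ≈ -32.727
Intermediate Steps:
r = -3 (r = Add(-3, 0) = -3)
Function('W')(R) = Mul(-3, Pow(R, -1))
Mul(Function('W')(Mul(11, Pow(Mul(1, 5), -1))), Function('L')(24)) = Mul(Mul(-3, Pow(Mul(11, Pow(Mul(1, 5), -1)), -1)), 24) = Mul(Mul(-3, Pow(Mul(11, Pow(5, -1)), -1)), 24) = Mul(Mul(-3, Pow(Mul(11, Rational(1, 5)), -1)), 24) = Mul(Mul(-3, Pow(Rational(11, 5), -1)), 24) = Mul(Mul(-3, Rational(5, 11)), 24) = Mul(Rational(-15, 11), 24) = Rational(-360, 11)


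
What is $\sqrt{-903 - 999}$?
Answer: $i \sqrt{1902} \approx 43.612 i$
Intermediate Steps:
$\sqrt{-903 - 999} = \sqrt{-1902} = i \sqrt{1902}$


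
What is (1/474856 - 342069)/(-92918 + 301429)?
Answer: -162433517063/99012699416 ≈ -1.6405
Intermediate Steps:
(1/474856 - 342069)/(-92918 + 301429) = (1/474856 - 342069)/208511 = -162433517063/474856*1/208511 = -162433517063/99012699416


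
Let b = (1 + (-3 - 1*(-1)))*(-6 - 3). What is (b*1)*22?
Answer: 198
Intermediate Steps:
b = 9 (b = (1 + (-3 + 1))*(-9) = (1 - 2)*(-9) = -1*(-9) = 9)
(b*1)*22 = (9*1)*22 = 9*22 = 198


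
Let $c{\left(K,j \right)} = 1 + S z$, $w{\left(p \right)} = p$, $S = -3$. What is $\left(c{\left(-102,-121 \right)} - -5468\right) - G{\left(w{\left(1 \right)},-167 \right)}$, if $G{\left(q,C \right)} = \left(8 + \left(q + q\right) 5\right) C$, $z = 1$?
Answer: $8472$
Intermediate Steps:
$c{\left(K,j \right)} = -2$ ($c{\left(K,j \right)} = 1 - 3 = -2$)
$G{\left(q,C \right)} = C \left(8 + 10 q\right)$ ($G{\left(q,C \right)} = \left(8 + 2 q 5\right) C = \left(8 + 10 q\right) C = C \left(8 + 10 q\right)$)
$\left(c{\left(-102,-121 \right)} - -5468\right) - G{\left(w{\left(1 \right)},-167 \right)} = \left(-2 - -5468\right) - 2 \left(-167\right) \left(4 + 5 \cdot 1\right) = \left(-2 + 5468\right) - 2 \left(-167\right) \left(4 + 5\right) = 5466 - 2 \left(-167\right) 9 = 5466 - -3006 = 5466 + 3006 = 8472$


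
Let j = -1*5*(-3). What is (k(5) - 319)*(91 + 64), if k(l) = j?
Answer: -47120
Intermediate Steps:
j = 15 (j = -5*(-3) = 15)
k(l) = 15
(k(5) - 319)*(91 + 64) = (15 - 319)*(91 + 64) = -304*155 = -47120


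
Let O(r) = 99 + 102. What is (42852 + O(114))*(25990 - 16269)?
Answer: 418518213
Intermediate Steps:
O(r) = 201
(42852 + O(114))*(25990 - 16269) = (42852 + 201)*(25990 - 16269) = 43053*9721 = 418518213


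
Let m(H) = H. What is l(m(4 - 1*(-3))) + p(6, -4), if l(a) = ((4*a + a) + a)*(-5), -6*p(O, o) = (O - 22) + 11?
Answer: -1255/6 ≈ -209.17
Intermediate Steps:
p(O, o) = 11/6 - O/6 (p(O, o) = -((O - 22) + 11)/6 = -((-22 + O) + 11)/6 = -(-11 + O)/6 = 11/6 - O/6)
l(a) = -30*a (l(a) = (5*a + a)*(-5) = (6*a)*(-5) = -30*a)
l(m(4 - 1*(-3))) + p(6, -4) = -30*(4 - 1*(-3)) + (11/6 - 1/6*6) = -30*(4 + 3) + (11/6 - 1) = -30*7 + 5/6 = -210 + 5/6 = -1255/6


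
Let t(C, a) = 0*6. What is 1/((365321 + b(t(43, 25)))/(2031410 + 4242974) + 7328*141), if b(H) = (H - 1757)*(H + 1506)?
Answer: 6274384/6482992438511 ≈ 9.6782e-7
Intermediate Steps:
t(C, a) = 0
b(H) = (-1757 + H)*(1506 + H)
1/((365321 + b(t(43, 25)))/(2031410 + 4242974) + 7328*141) = 1/((365321 + (-2646042 + 0**2 - 251*0))/(2031410 + 4242974) + 7328*141) = 1/((365321 + (-2646042 + 0 + 0))/6274384 + 1033248) = 1/((365321 - 2646042)*(1/6274384) + 1033248) = 1/(-2280721*1/6274384 + 1033248) = 1/(-2280721/6274384 + 1033248) = 1/(6482992438511/6274384) = 6274384/6482992438511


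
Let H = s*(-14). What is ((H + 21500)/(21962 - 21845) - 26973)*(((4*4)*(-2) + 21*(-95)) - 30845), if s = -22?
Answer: 103021932776/117 ≈ 8.8053e+8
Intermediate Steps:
H = 308 (H = -22*(-14) = 308)
((H + 21500)/(21962 - 21845) - 26973)*(((4*4)*(-2) + 21*(-95)) - 30845) = ((308 + 21500)/(21962 - 21845) - 26973)*(((4*4)*(-2) + 21*(-95)) - 30845) = (21808/117 - 26973)*((16*(-2) - 1995) - 30845) = (21808*(1/117) - 26973)*((-32 - 1995) - 30845) = (21808/117 - 26973)*(-2027 - 30845) = -3134033/117*(-32872) = 103021932776/117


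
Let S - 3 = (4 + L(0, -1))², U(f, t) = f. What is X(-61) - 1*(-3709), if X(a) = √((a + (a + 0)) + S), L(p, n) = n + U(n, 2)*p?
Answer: 3709 + I*√110 ≈ 3709.0 + 10.488*I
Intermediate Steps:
L(p, n) = n + n*p
S = 12 (S = 3 + (4 - (1 + 0))² = 3 + (4 - 1*1)² = 3 + (4 - 1)² = 3 + 3² = 3 + 9 = 12)
X(a) = √(12 + 2*a) (X(a) = √((a + (a + 0)) + 12) = √((a + a) + 12) = √(2*a + 12) = √(12 + 2*a))
X(-61) - 1*(-3709) = √(12 + 2*(-61)) - 1*(-3709) = √(12 - 122) + 3709 = √(-110) + 3709 = I*√110 + 3709 = 3709 + I*√110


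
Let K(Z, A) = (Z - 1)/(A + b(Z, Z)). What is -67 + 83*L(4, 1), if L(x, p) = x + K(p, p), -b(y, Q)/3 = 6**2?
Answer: 265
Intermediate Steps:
b(y, Q) = -108 (b(y, Q) = -3*6**2 = -3*36 = -108)
K(Z, A) = (-1 + Z)/(-108 + A) (K(Z, A) = (Z - 1)/(A - 108) = (-1 + Z)/(-108 + A))
L(x, p) = x + (-1 + p)/(-108 + p)
-67 + 83*L(4, 1) = -67 + 83*((-1 + 1 + 4*(-108 + 1))/(-108 + 1)) = -67 + 83*((-1 + 1 + 4*(-107))/(-107)) = -67 + 83*(-(-1 + 1 - 428)/107) = -67 + 83*(-1/107*(-428)) = -67 + 83*4 = -67 + 332 = 265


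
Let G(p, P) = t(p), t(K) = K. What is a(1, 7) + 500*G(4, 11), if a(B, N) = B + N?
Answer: 2008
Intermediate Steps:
G(p, P) = p
a(1, 7) + 500*G(4, 11) = (1 + 7) + 500*4 = 8 + 2000 = 2008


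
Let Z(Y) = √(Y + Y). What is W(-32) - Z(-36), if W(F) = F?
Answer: -32 - 6*I*√2 ≈ -32.0 - 8.4853*I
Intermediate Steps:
Z(Y) = √2*√Y (Z(Y) = √(2*Y) = √2*√Y)
W(-32) - Z(-36) = -32 - √2*√(-36) = -32 - √2*6*I = -32 - 6*I*√2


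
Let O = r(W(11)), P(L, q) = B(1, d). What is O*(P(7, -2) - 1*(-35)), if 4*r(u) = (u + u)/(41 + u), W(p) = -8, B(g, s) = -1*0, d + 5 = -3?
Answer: -140/33 ≈ -4.2424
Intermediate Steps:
d = -8 (d = -5 - 3 = -8)
B(g, s) = 0
P(L, q) = 0
r(u) = u/(2*(41 + u)) (r(u) = ((u + u)/(41 + u))/4 = ((2*u)/(41 + u))/4 = (2*u/(41 + u))/4 = u/(2*(41 + u)))
O = -4/33 (O = (½)*(-8)/(41 - 8) = (½)*(-8)/33 = (½)*(-8)*(1/33) = -4/33 ≈ -0.12121)
O*(P(7, -2) - 1*(-35)) = -4*(0 - 1*(-35))/33 = -4*(0 + 35)/33 = -4/33*35 = -140/33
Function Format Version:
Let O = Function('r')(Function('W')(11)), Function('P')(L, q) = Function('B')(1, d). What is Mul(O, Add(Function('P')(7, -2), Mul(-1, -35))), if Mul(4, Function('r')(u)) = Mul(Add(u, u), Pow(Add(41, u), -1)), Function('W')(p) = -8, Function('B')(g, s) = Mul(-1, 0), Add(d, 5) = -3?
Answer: Rational(-140, 33) ≈ -4.2424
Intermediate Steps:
d = -8 (d = Add(-5, -3) = -8)
Function('B')(g, s) = 0
Function('P')(L, q) = 0
Function('r')(u) = Mul(Rational(1, 2), u, Pow(Add(41, u), -1)) (Function('r')(u) = Mul(Rational(1, 4), Mul(Add(u, u), Pow(Add(41, u), -1))) = Mul(Rational(1, 4), Mul(Mul(2, u), Pow(Add(41, u), -1))) = Mul(Rational(1, 4), Mul(2, u, Pow(Add(41, u), -1))) = Mul(Rational(1, 2), u, Pow(Add(41, u), -1)))
O = Rational(-4, 33) (O = Mul(Rational(1, 2), -8, Pow(Add(41, -8), -1)) = Mul(Rational(1, 2), -8, Pow(33, -1)) = Mul(Rational(1, 2), -8, Rational(1, 33)) = Rational(-4, 33) ≈ -0.12121)
Mul(O, Add(Function('P')(7, -2), Mul(-1, -35))) = Mul(Rational(-4, 33), Add(0, Mul(-1, -35))) = Mul(Rational(-4, 33), Add(0, 35)) = Mul(Rational(-4, 33), 35) = Rational(-140, 33)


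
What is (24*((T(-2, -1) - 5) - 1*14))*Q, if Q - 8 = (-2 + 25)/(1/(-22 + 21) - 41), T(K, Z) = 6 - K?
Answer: -13772/7 ≈ -1967.4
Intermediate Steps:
Q = 313/42 (Q = 8 + (-2 + 25)/(1/(-22 + 21) - 41) = 8 + 23/(1/(-1) - 41) = 8 + 23/(-1 - 41) = 8 + 23/(-42) = 8 + 23*(-1/42) = 8 - 23/42 = 313/42 ≈ 7.4524)
(24*((T(-2, -1) - 5) - 1*14))*Q = (24*(((6 - 1*(-2)) - 5) - 1*14))*(313/42) = (24*(((6 + 2) - 5) - 14))*(313/42) = (24*((8 - 5) - 14))*(313/42) = (24*(3 - 14))*(313/42) = (24*(-11))*(313/42) = -264*313/42 = -13772/7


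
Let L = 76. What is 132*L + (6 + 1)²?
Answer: 10081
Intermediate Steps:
132*L + (6 + 1)² = 132*76 + (6 + 1)² = 10032 + 7² = 10032 + 49 = 10081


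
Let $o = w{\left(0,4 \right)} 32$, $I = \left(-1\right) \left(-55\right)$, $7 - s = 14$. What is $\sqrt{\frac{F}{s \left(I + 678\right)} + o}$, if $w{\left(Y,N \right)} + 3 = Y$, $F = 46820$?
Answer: $\frac{2 i \sqrt{691910219}}{5131} \approx 10.253 i$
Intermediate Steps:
$w{\left(Y,N \right)} = -3 + Y$
$s = -7$ ($s = 7 - 14 = -7$)
$I = 55$
$o = -96$ ($o = \left(-3 + 0\right) 32 = \left(-3\right) 32 = -96$)
$\sqrt{\frac{F}{s \left(I + 678\right)} + o} = \sqrt{\frac{46820}{\left(-7\right) \left(55 + 678\right)} - 96} = \sqrt{\frac{46820}{\left(-7\right) 733} - 96} = \sqrt{\frac{46820}{-5131} - 96} = \sqrt{46820 \left(- \frac{1}{5131}\right) - 96} = \sqrt{- \frac{46820}{5131} - 96} = \sqrt{- \frac{539396}{5131}} = \frac{2 i \sqrt{691910219}}{5131}$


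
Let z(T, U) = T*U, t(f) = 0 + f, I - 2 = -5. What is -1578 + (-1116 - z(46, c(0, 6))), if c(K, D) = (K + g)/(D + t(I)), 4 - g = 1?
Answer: -2740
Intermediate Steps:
I = -3 (I = 2 - 5 = -3)
g = 3 (g = 4 - 1*1 = 4 - 1 = 3)
t(f) = f
c(K, D) = (3 + K)/(-3 + D) (c(K, D) = (K + 3)/(D - 3) = (3 + K)/(-3 + D))
-1578 + (-1116 - z(46, c(0, 6))) = -1578 + (-1116 - 46*(3 + 0)/(-3 + 6)) = -1578 + (-1116 - 46*3/3) = -1578 + (-1116 - 46*(1/3)*3) = -1578 + (-1116 - 46) = -1578 - 1162 = -2740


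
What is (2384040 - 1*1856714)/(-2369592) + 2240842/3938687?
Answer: 1616454607751/4666540602852 ≈ 0.34639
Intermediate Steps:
(2384040 - 1*1856714)/(-2369592) + 2240842/3938687 = (2384040 - 1856714)*(-1/2369592) + 2240842*(1/3938687) = 527326*(-1/2369592) + 2240842/3938687 = -263663/1184796 + 2240842/3938687 = 1616454607751/4666540602852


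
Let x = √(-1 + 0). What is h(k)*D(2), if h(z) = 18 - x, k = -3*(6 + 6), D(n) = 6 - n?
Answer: 72 - 4*I ≈ 72.0 - 4.0*I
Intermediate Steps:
k = -36 (k = -3*12 = -36)
x = I (x = √(-1) = I ≈ 1.0*I)
h(z) = 18 - I
h(k)*D(2) = (18 - I)*(6 - 1*2) = (18 - I)*(6 - 2) = (18 - I)*4 = 72 - 4*I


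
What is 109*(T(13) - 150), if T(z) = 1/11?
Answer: -179741/11 ≈ -16340.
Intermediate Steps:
T(z) = 1/11
109*(T(13) - 150) = 109*(1/11 - 150) = 109*(-1649/11) = -179741/11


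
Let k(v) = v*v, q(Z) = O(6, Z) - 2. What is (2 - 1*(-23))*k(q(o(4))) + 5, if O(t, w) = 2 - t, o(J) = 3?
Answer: 905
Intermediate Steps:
q(Z) = -6 (q(Z) = (2 - 1*6) - 2 = (2 - 6) - 2 = -4 - 2 = -6)
k(v) = v**2
(2 - 1*(-23))*k(q(o(4))) + 5 = (2 - 1*(-23))*(-6)**2 + 5 = (2 + 23)*36 + 5 = 25*36 + 5 = 900 + 5 = 905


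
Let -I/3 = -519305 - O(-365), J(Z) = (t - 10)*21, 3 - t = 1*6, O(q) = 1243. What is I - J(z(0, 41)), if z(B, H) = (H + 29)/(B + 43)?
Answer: 1561917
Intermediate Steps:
t = -3 (t = 3 - 6 = -3)
z(B, H) = (29 + H)/(43 + B)
J(Z) = -273 (J(Z) = (-3 - 10)*21 = -13*21 = -273)
I = 1561644 (I = -3*(-519305 - 1*1243) = -3*(-519305 - 1243) = -3*(-520548) = 1561644)
I - J(z(0, 41)) = 1561644 - 1*(-273) = 1561644 + 273 = 1561917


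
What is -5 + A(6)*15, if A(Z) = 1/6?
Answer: -5/2 ≈ -2.5000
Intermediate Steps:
A(Z) = ⅙ (A(Z) = 1*(⅙) = ⅙)
-5 + A(6)*15 = -5 + (⅙)*15 = -5 + 5/2 = -5/2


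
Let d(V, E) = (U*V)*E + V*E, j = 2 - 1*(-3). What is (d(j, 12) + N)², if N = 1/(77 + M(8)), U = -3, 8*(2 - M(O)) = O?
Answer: 87590881/6084 ≈ 14397.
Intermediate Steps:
M(O) = 2 - O/8
j = 5 (j = 2 + 3 = 5)
d(V, E) = -2*E*V (d(V, E) = (-3*V)*E + V*E = -3*E*V + E*V = -2*E*V)
N = 1/78 (N = 1/(77 + (2 - ⅛*8)) = 1/(77 + (2 - 1)) = 1/(77 + 1) = 1/78 ≈ 0.012821)
(d(j, 12) + N)² = (-2*12*5 + 1/78)² = (-120 + 1/78)² = (-9359/78)² = 87590881/6084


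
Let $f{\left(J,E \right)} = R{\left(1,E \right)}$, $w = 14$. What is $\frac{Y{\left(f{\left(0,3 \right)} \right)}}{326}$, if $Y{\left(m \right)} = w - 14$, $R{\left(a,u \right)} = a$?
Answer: $0$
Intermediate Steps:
$f{\left(J,E \right)} = 1$
$Y{\left(m \right)} = 0$ ($Y{\left(m \right)} = 14 - 14 = 0$)
$\frac{Y{\left(f{\left(0,3 \right)} \right)}}{326} = \frac{0}{326} = 0 \cdot \frac{1}{326} = 0$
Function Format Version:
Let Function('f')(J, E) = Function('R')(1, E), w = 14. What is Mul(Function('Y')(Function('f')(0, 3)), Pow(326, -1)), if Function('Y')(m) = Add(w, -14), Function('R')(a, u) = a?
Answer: 0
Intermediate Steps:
Function('f')(J, E) = 1
Function('Y')(m) = 0 (Function('Y')(m) = Add(14, -14) = 0)
Mul(Function('Y')(Function('f')(0, 3)), Pow(326, -1)) = Mul(0, Pow(326, -1)) = Mul(0, Rational(1, 326)) = 0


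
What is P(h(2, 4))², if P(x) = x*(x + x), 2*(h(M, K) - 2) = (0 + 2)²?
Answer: 1024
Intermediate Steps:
h(M, K) = 4 (h(M, K) = 2 + (0 + 2)²/2 = 2 + (½)*2² = 2 + (½)*4 = 2 + 2 = 4)
P(x) = 2*x² (P(x) = x*(2*x) = 2*x²)
P(h(2, 4))² = (2*4²)² = (2*16)² = 32² = 1024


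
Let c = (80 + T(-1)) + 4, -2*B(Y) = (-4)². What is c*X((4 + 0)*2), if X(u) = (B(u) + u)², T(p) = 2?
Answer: 0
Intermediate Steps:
B(Y) = -8 (B(Y) = -½*(-4)² = -½*16 = -8)
X(u) = (-8 + u)²
c = 86 (c = (80 + 2) + 4 = 82 + 4 = 86)
c*X((4 + 0)*2) = 86*(-8 + (4 + 0)*2)² = 86*(-8 + 4*2)² = 86*(-8 + 8)² = 86*0² = 86*0 = 0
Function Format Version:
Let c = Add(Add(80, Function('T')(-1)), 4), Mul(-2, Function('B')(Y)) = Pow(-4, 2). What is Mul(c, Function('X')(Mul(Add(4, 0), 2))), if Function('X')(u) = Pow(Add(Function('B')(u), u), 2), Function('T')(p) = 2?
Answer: 0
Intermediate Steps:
Function('B')(Y) = -8 (Function('B')(Y) = Mul(Rational(-1, 2), Pow(-4, 2)) = Mul(Rational(-1, 2), 16) = -8)
Function('X')(u) = Pow(Add(-8, u), 2)
c = 86 (c = Add(Add(80, 2), 4) = Add(82, 4) = 86)
Mul(c, Function('X')(Mul(Add(4, 0), 2))) = Mul(86, Pow(Add(-8, Mul(Add(4, 0), 2)), 2)) = Mul(86, Pow(Add(-8, Mul(4, 2)), 2)) = Mul(86, Pow(Add(-8, 8), 2)) = Mul(86, Pow(0, 2)) = Mul(86, 0) = 0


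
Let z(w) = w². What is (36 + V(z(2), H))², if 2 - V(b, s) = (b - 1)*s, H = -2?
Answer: 1936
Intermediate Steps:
V(b, s) = 2 - s*(-1 + b) (V(b, s) = 2 - (b - 1)*s = 2 - (-1 + b)*s = 2 - s*(-1 + b))
(36 + V(z(2), H))² = (36 + (2 - 2 - 1*2²*(-2)))² = (36 + (2 - 2 - 1*4*(-2)))² = (36 + (2 - 2 + 8))² = (36 + 8)² = 44² = 1936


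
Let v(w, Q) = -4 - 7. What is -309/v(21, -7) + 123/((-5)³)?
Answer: 37272/1375 ≈ 27.107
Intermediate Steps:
v(w, Q) = -11
-309/v(21, -7) + 123/((-5)³) = -309/(-11) + 123/((-5)³) = -309*(-1/11) + 123/(-125) = 309/11 + 123*(-1/125) = 309/11 - 123/125 = 37272/1375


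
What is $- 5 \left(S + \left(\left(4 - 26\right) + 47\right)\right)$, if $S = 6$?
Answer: $-155$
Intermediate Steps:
$- 5 \left(S + \left(\left(4 - 26\right) + 47\right)\right) = - 5 \left(6 + \left(\left(4 - 26\right) + 47\right)\right) = - 5 \left(6 + \left(-22 + 47\right)\right) = - 5 \left(6 + 25\right) = \left(-5\right) 31 = -155$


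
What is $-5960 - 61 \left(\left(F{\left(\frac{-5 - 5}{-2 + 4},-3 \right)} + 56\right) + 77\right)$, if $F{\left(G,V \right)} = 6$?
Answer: $-14439$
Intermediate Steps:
$-5960 - 61 \left(\left(F{\left(\frac{-5 - 5}{-2 + 4},-3 \right)} + 56\right) + 77\right) = -5960 - 61 \left(\left(6 + 56\right) + 77\right) = -5960 - 61 \left(62 + 77\right) = -5960 - 8479 = -14439$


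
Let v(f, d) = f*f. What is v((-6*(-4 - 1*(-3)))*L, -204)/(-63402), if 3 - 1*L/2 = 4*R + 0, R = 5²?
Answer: -225816/10567 ≈ -21.370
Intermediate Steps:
R = 25
L = -194 (L = 6 - 2*(4*25 + 0) = 6 - 2*(100 + 0) = 6 - 2*100 = 6 - 200 = -194)
v(f, d) = f²
v((-6*(-4 - 1*(-3)))*L, -204)/(-63402) = (-6*(-4 - 1*(-3))*(-194))²/(-63402) = (-6*(-4 + 3)*(-194))²*(-1/63402) = (-6*(-1)*(-194))²*(-1/63402) = (6*(-194))²*(-1/63402) = (-1164)²*(-1/63402) = 1354896*(-1/63402) = -225816/10567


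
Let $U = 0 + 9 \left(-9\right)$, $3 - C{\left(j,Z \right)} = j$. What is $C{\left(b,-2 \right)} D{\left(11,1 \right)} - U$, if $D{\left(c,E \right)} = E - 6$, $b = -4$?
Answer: $46$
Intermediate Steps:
$C{\left(j,Z \right)} = 3 - j$
$D{\left(c,E \right)} = -6 + E$ ($D{\left(c,E \right)} = E - 6 = -6 + E$)
$U = -81$ ($U = 0 - 81 = -81$)
$C{\left(b,-2 \right)} D{\left(11,1 \right)} - U = \left(3 - -4\right) \left(-6 + 1\right) - -81 = \left(3 + 4\right) \left(-5\right) + 81 = 7 \left(-5\right) + 81 = -35 + 81 = 46$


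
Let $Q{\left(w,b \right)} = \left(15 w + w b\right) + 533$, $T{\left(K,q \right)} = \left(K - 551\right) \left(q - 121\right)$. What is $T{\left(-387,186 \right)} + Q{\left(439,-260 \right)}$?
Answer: $-167992$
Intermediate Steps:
$T{\left(K,q \right)} = \left(-551 + K\right) \left(-121 + q\right)$
$Q{\left(w,b \right)} = 533 + 15 w + b w$ ($Q{\left(w,b \right)} = \left(15 w + b w\right) + 533 = 533 + 15 w + b w$)
$T{\left(-387,186 \right)} + Q{\left(439,-260 \right)} = \left(66671 - 102486 - -46827 - 71982\right) + \left(533 + 15 \cdot 439 - 114140\right) = \left(66671 - 102486 + 46827 - 71982\right) + \left(533 + 6585 - 114140\right) = -60970 - 107022 = -167992$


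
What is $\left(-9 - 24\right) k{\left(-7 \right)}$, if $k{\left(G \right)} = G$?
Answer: $231$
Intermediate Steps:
$\left(-9 - 24\right) k{\left(-7 \right)} = \left(-9 - 24\right) \left(-7\right) = \left(-33\right) \left(-7\right) = 231$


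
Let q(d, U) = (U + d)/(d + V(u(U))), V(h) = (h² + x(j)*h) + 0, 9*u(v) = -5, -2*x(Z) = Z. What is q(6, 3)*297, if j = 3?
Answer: 433026/1157 ≈ 374.27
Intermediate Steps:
x(Z) = -Z/2
u(v) = -5/9 (u(v) = (⅑)*(-5) = -5/9)
V(h) = h² - 3*h/2 (V(h) = (h² + (-½*3)*h) + 0 = (h² - 3*h/2) + 0 = h² - 3*h/2)
q(d, U) = (U + d)/(185/162 + d) (q(d, U) = (U + d)/(d + (½)*(-5/9)*(-3 + 2*(-5/9))) = (U + d)/(d + (½)*(-5/9)*(-3 - 10/9)) = (U + d)/(d + (½)*(-5/9)*(-37/9)) = (U + d)/(d + 185/162) = (U + d)/(185/162 + d))
q(6, 3)*297 = (162*(3 + 6)/(185 + 162*6))*297 = (162*9/(185 + 972))*297 = (162*9/1157)*297 = (162*(1/1157)*9)*297 = (1458/1157)*297 = 433026/1157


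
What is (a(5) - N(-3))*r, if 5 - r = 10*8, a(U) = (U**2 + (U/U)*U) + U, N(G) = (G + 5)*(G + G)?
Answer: -3525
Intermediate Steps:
N(G) = 2*G*(5 + G) (N(G) = (5 + G)*(2*G) = 2*G*(5 + G))
a(U) = U**2 + 2*U (a(U) = (U**2 + 1*U) + U = (U**2 + U) + U = (U + U**2) + U = U**2 + 2*U)
r = -75 (r = 5 - 10*8 = 5 - 1*80 = 5 - 80 = -75)
(a(5) - N(-3))*r = (5*(2 + 5) - 2*(-3)*(5 - 3))*(-75) = (5*7 - 2*(-3)*2)*(-75) = (35 - 1*(-12))*(-75) = (35 + 12)*(-75) = 47*(-75) = -3525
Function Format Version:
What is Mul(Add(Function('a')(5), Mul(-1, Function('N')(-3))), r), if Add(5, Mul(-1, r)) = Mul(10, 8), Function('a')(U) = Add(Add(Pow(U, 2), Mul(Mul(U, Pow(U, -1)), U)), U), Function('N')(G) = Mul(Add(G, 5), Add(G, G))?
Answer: -3525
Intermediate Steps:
Function('N')(G) = Mul(2, G, Add(5, G)) (Function('N')(G) = Mul(Add(5, G), Mul(2, G)) = Mul(2, G, Add(5, G)))
Function('a')(U) = Add(Pow(U, 2), Mul(2, U)) (Function('a')(U) = Add(Add(Pow(U, 2), Mul(1, U)), U) = Add(Add(Pow(U, 2), U), U) = Add(Add(U, Pow(U, 2)), U) = Add(Pow(U, 2), Mul(2, U)))
r = -75 (r = Add(5, Mul(-1, Mul(10, 8))) = Add(5, Mul(-1, 80)) = Add(5, -80) = -75)
Mul(Add(Function('a')(5), Mul(-1, Function('N')(-3))), r) = Mul(Add(Mul(5, Add(2, 5)), Mul(-1, Mul(2, -3, Add(5, -3)))), -75) = Mul(Add(Mul(5, 7), Mul(-1, Mul(2, -3, 2))), -75) = Mul(Add(35, Mul(-1, -12)), -75) = Mul(Add(35, 12), -75) = Mul(47, -75) = -3525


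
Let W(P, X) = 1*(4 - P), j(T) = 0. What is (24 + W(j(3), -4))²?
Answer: 784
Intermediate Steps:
W(P, X) = 4 - P
(24 + W(j(3), -4))² = (24 + (4 - 1*0))² = (24 + (4 + 0))² = (24 + 4)² = 28² = 784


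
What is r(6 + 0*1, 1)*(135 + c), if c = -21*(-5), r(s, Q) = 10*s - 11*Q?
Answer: 11760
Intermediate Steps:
r(s, Q) = -11*Q + 10*s
c = 105
r(6 + 0*1, 1)*(135 + c) = (-11*1 + 10*(6 + 0*1))*(135 + 105) = (-11 + 10*(6 + 0))*240 = (-11 + 10*6)*240 = (-11 + 60)*240 = 49*240 = 11760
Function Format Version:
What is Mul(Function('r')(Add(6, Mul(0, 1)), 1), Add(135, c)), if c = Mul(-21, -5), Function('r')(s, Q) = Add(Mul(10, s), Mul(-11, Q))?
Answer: 11760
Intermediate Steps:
Function('r')(s, Q) = Add(Mul(-11, Q), Mul(10, s))
c = 105
Mul(Function('r')(Add(6, Mul(0, 1)), 1), Add(135, c)) = Mul(Add(Mul(-11, 1), Mul(10, Add(6, Mul(0, 1)))), Add(135, 105)) = Mul(Add(-11, Mul(10, Add(6, 0))), 240) = Mul(Add(-11, Mul(10, 6)), 240) = Mul(Add(-11, 60), 240) = Mul(49, 240) = 11760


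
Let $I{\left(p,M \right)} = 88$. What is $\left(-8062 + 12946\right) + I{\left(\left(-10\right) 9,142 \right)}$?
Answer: $4972$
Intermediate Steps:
$\left(-8062 + 12946\right) + I{\left(\left(-10\right) 9,142 \right)} = \left(-8062 + 12946\right) + 88 = 4884 + 88 = 4972$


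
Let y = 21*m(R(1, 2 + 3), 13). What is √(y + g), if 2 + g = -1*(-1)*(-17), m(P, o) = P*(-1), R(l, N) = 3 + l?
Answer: I*√103 ≈ 10.149*I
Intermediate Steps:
m(P, o) = -P
g = -19 (g = -2 - 1*(-1)*(-17) = -2 + 1*(-17) = -2 - 17 = -19)
y = -84 (y = 21*(-(3 + 1)) = 21*(-1*4) = 21*(-4) = -84)
√(y + g) = √(-84 - 19) = √(-103) = I*√103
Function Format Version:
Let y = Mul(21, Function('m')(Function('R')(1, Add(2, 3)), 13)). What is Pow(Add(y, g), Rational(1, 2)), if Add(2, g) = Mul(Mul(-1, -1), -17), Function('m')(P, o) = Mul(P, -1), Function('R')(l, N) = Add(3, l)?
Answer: Mul(I, Pow(103, Rational(1, 2))) ≈ Mul(10.149, I)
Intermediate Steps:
Function('m')(P, o) = Mul(-1, P)
g = -19 (g = Add(-2, Mul(Mul(-1, -1), -17)) = Add(-2, Mul(1, -17)) = Add(-2, -17) = -19)
y = -84 (y = Mul(21, Mul(-1, Add(3, 1))) = Mul(21, Mul(-1, 4)) = Mul(21, -4) = -84)
Pow(Add(y, g), Rational(1, 2)) = Pow(Add(-84, -19), Rational(1, 2)) = Pow(-103, Rational(1, 2)) = Mul(I, Pow(103, Rational(1, 2)))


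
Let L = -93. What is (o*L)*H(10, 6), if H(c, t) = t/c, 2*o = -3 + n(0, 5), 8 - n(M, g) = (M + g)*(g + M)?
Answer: 558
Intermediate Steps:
n(M, g) = 8 - (M + g)**2 (n(M, g) = 8 - (M + g)*(g + M) = 8 - (M + g)*(M + g) = 8 - (M + g)**2)
o = -10 (o = (-3 + (8 - (0 + 5)**2))/2 = (-3 + (8 - 1*5**2))/2 = (-3 + (8 - 1*25))/2 = (-3 + (8 - 25))/2 = (-3 - 17)/2 = (1/2)*(-20) = -10)
(o*L)*H(10, 6) = (-10*(-93))*(6/10) = 930*(6*(1/10)) = 930*(3/5) = 558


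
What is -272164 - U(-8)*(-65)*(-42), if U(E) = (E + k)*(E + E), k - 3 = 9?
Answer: -97444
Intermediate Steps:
k = 12 (k = 3 + 9 = 12)
U(E) = 2*E*(12 + E) (U(E) = (E + 12)*(E + E) = (12 + E)*(2*E) = 2*E*(12 + E))
-272164 - U(-8)*(-65)*(-42) = -272164 - (2*(-8)*(12 - 8))*(-65)*(-42) = -272164 - (2*(-8)*4)*(-65)*(-42) = -272164 - (-64*(-65))*(-42) = -272164 - 4160*(-42) = -272164 - 1*(-174720) = -272164 + 174720 = -97444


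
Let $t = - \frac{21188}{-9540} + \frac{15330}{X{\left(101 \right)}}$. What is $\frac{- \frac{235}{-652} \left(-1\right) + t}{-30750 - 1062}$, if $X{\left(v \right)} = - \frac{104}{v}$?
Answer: $\frac{150461451689}{321543925560} \approx 0.46793$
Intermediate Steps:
$t = - \frac{1846108081}{124020}$ ($t = - \frac{21188}{-9540} + \frac{15330}{\left(-104\right) \frac{1}{101}} = \left(-21188\right) \left(- \frac{1}{9540}\right) + \frac{15330}{\left(-104\right) \frac{1}{101}} = \frac{5297}{2385} + \frac{15330}{- \frac{104}{101}} = \frac{5297}{2385} + 15330 \left(- \frac{101}{104}\right) = \frac{5297}{2385} - \frac{774165}{52} = - \frac{1846108081}{124020} \approx -14886.0$)
$\frac{- \frac{235}{-652} \left(-1\right) + t}{-30750 - 1062} = \frac{- \frac{235}{-652} \left(-1\right) - \frac{1846108081}{124020}}{-30750 - 1062} = \frac{\left(-235\right) \left(- \frac{1}{652}\right) \left(-1\right) - \frac{1846108081}{124020}}{-31812} = \left(\frac{235}{652} \left(-1\right) - \frac{1846108081}{124020}\right) \left(- \frac{1}{31812}\right) = \left(- \frac{235}{652} - \frac{1846108081}{124020}\right) \left(- \frac{1}{31812}\right) = \left(- \frac{150461451689}{10107630}\right) \left(- \frac{1}{31812}\right) = \frac{150461451689}{321543925560}$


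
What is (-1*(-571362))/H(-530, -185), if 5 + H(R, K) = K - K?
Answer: -571362/5 ≈ -1.1427e+5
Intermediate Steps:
H(R, K) = -5 (H(R, K) = -5 + (K - K) = -5 + 0 = -5)
(-1*(-571362))/H(-530, -185) = -1*(-571362)/(-5) = 571362*(-⅕) = -571362/5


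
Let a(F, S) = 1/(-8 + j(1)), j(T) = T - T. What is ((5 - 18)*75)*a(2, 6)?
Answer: 975/8 ≈ 121.88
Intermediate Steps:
j(T) = 0
a(F, S) = -⅛ (a(F, S) = 1/(-8 + 0) = 1/(-8) = -⅛)
((5 - 18)*75)*a(2, 6) = ((5 - 18)*75)*(-⅛) = -13*75*(-⅛) = -975*(-⅛) = 975/8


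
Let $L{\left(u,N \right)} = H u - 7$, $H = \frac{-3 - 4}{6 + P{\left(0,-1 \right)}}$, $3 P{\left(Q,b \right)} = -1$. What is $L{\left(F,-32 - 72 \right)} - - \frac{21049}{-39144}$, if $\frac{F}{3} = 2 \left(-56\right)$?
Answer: $\frac{38740585}{95064} \approx 407.52$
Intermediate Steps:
$P{\left(Q,b \right)} = - \frac{1}{3}$ ($P{\left(Q,b \right)} = \frac{1}{3} \left(-1\right) = - \frac{1}{3}$)
$F = -336$ ($F = 3 \cdot 2 \left(-56\right) = 3 \left(-112\right) = -336$)
$H = - \frac{21}{17}$ ($H = \frac{-3 - 4}{6 - \frac{1}{3}} = - \frac{7}{\frac{17}{3}} = \left(-7\right) \frac{3}{17} = - \frac{21}{17} \approx -1.2353$)
$L{\left(u,N \right)} = -7 - \frac{21 u}{17}$ ($L{\left(u,N \right)} = - \frac{21 u}{17} - 7 = -7 - \frac{21 u}{17}$)
$L{\left(F,-32 - 72 \right)} - - \frac{21049}{-39144} = \left(-7 - - \frac{7056}{17}\right) - - \frac{21049}{-39144} = \left(-7 + \frac{7056}{17}\right) - \left(-21049\right) \left(- \frac{1}{39144}\right) = \frac{6937}{17} - \frac{3007}{5592} = \frac{38740585}{95064}$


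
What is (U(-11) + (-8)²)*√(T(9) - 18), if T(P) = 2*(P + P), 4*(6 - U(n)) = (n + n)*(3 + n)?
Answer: 78*√2 ≈ 110.31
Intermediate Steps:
U(n) = 6 - n*(3 + n)/2 (U(n) = 6 - (n + n)*(3 + n)/4 = 6 - 2*n*(3 + n)/4 = 6 - n*(3 + n)/2)
T(P) = 4*P (T(P) = 2*(2*P) = 4*P)
(U(-11) + (-8)²)*√(T(9) - 18) = ((6 - 3/2*(-11) - ½*(-11)²) + (-8)²)*√(4*9 - 18) = ((6 + 33/2 - ½*121) + 64)*√(36 - 18) = ((6 + 33/2 - 121/2) + 64)*√18 = (-38 + 64)*(3*√2) = 26*(3*√2) = 78*√2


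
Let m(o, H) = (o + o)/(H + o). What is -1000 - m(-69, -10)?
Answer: -79138/79 ≈ -1001.7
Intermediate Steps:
m(o, H) = 2*o/(H + o) (m(o, H) = (2*o)/(H + o) = 2*o/(H + o))
-1000 - m(-69, -10) = -1000 - 2*(-69)/(-10 - 69) = -1000 - 2*(-69)/(-79) = -1000 - 2*(-69)*(-1)/79 = -1000 - 1*138/79 = -1000 - 138/79 = -79138/79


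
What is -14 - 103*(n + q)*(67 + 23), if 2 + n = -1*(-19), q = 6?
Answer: -213224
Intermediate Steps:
n = 17 (n = -2 - 1*(-19) = -2 + 19 = 17)
-14 - 103*(n + q)*(67 + 23) = -14 - 103*(17 + 6)*(67 + 23) = -14 - 2369*90 = -14 - 103*2070 = -14 - 213210 = -213224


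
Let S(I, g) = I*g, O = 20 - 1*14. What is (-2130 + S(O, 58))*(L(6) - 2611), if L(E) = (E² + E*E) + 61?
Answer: 4415796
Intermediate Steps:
O = 6 (O = 20 - 14 = 6)
L(E) = 61 + 2*E² (L(E) = (E² + E²) + 61 = 2*E² + 61 = 61 + 2*E²)
(-2130 + S(O, 58))*(L(6) - 2611) = (-2130 + 6*58)*((61 + 2*6²) - 2611) = (-2130 + 348)*((61 + 2*36) - 2611) = -1782*((61 + 72) - 2611) = -1782*(133 - 2611) = -1782*(-2478) = 4415796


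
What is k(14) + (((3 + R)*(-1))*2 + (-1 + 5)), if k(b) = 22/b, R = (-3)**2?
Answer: -129/7 ≈ -18.429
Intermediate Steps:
R = 9
k(14) + (((3 + R)*(-1))*2 + (-1 + 5)) = 22/14 + (((3 + 9)*(-1))*2 + (-1 + 5)) = 22*(1/14) + ((12*(-1))*2 + 4) = 11/7 + (-12*2 + 4) = 11/7 + (-24 + 4) = 11/7 - 20 = -129/7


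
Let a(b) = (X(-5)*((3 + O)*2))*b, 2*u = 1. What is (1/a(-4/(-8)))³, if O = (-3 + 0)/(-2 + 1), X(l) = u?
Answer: 1/27 ≈ 0.037037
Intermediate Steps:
u = ½ (u = (½)*1 = ½ ≈ 0.50000)
X(l) = ½
O = 3 (O = -3/(-1) = -3*(-1) = 3)
a(b) = 6*b (a(b) = (((3 + 3)*2)/2)*b = ((6*2)/2)*b = ((½)*12)*b = 6*b)
(1/a(-4/(-8)))³ = (1/(6*(-4/(-8))))³ = (1/(6*(-4*(-⅛))))³ = (1/(6*(½)))³ = (1/3)³ = (⅓)³ = 1/27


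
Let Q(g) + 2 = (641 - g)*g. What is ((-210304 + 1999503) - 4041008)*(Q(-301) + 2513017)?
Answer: -5020347366657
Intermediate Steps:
Q(g) = -2 + g*(641 - g) (Q(g) = -2 + (641 - g)*g = -2 + g*(641 - g))
((-210304 + 1999503) - 4041008)*(Q(-301) + 2513017) = ((-210304 + 1999503) - 4041008)*((-2 - 1*(-301)**2 + 641*(-301)) + 2513017) = (1789199 - 4041008)*((-2 - 1*90601 - 192941) + 2513017) = -2251809*((-2 - 90601 - 192941) + 2513017) = -2251809*(-283544 + 2513017) = -2251809*2229473 = -5020347366657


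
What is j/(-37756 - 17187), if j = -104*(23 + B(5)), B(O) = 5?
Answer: 416/7849 ≈ 0.053000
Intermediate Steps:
j = -2912 (j = -104*(23 + 5) = -104*28 = -2912)
j/(-37756 - 17187) = -2912/(-37756 - 17187) = -2912/(-54943) = -2912*(-1/54943) = 416/7849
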